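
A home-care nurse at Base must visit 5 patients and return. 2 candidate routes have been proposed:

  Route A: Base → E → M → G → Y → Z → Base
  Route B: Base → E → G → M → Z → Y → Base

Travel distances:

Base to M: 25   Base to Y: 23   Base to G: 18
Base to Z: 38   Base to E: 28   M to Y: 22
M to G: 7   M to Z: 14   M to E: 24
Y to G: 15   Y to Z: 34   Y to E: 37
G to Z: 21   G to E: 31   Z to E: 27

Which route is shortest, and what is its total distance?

Shortest is Route B, total 137.

Route A: 28 + 24 + 7 + 15 + 34 + 38 = 146
Route B: 28 + 31 + 7 + 14 + 34 + 23 = 137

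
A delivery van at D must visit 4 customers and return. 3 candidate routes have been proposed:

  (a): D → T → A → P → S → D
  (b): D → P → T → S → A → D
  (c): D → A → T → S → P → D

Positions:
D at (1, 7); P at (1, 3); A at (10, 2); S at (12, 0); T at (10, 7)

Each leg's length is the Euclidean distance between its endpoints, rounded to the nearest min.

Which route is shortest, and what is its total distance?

(a): 9 + 5 + 9 + 11 + 13 = 47
(b): 4 + 10 + 7 + 3 + 10 = 34
(c): 10 + 5 + 7 + 11 + 4 = 37

34 min — (b) is the shortest.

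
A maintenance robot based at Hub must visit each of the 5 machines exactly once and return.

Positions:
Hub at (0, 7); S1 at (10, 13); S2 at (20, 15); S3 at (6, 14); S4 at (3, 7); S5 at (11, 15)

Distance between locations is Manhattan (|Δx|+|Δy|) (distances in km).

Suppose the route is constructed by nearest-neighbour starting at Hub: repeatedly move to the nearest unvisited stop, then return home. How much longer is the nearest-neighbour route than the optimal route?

From Hub: S4=3, S3=13, S1=16, S5=19, S2=28 → choose S4 (3).
From S4: S3=10, S1=13, S5=16, S2=25 → choose S3 (10).
From S3: S1=5, S5=6, S2=15 → choose S1 (5).
From S1: S5=3, S2=12 → choose S5 (3).
From S5: S2=9 → choose S2 (9).
NN route Hub → S4 → S3 → S1 → S5 → S2 → Hub costs 58.
Optimal: Hub → S1 → S2 → S5 → S3 → S4 → Hub costs 56 (by enumerating all 60 distinct tours).
Excess = 58 − 56 = 2.

The nearest-neighbour route is 2 km longer than optimal.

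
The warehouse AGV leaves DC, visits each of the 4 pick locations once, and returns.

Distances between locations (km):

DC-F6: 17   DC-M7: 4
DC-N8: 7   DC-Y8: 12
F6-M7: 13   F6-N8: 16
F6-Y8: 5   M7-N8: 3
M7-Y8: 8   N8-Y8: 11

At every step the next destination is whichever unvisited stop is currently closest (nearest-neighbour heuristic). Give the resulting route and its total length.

Nearest-neighbour total = 40 km; route DC → M7 → N8 → Y8 → F6 → DC.

From DC: distances to unvisited — M7=4, N8=7, Y8=12, F6=17. Nearest is M7 (4).
From M7: distances to unvisited — N8=3, Y8=8, F6=13. Nearest is N8 (3).
From N8: distances to unvisited — Y8=11, F6=16. Nearest is Y8 (11).
From Y8: distances to unvisited — F6=5. Nearest is F6 (5).
Return F6→DC: 17.
Total = 4 + 3 + 11 + 5 + 17 = 40.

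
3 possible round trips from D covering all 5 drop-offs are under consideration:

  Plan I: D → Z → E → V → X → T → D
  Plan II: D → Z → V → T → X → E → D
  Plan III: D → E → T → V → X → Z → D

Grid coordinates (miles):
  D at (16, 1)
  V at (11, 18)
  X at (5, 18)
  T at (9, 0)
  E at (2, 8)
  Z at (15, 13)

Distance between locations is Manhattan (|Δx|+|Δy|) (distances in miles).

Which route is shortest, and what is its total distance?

Plan I: 13 + 18 + 19 + 6 + 22 + 8 = 86
Plan II: 13 + 9 + 20 + 22 + 13 + 21 = 98
Plan III: 21 + 15 + 20 + 6 + 15 + 13 = 90

86 miles — Plan I is the shortest.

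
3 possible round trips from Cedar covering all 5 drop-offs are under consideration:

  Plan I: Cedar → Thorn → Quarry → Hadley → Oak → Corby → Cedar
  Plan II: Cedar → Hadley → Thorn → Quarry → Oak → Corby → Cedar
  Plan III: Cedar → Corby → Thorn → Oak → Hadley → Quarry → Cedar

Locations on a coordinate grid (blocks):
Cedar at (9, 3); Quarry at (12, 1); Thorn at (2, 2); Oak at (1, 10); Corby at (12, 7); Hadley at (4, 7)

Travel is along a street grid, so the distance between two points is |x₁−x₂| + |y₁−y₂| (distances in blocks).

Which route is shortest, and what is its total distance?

56 blocks — Plan III is the shortest.

Plan I: 8 + 11 + 14 + 6 + 14 + 7 = 60
Plan II: 9 + 7 + 11 + 20 + 14 + 7 = 68
Plan III: 7 + 15 + 9 + 6 + 14 + 5 = 56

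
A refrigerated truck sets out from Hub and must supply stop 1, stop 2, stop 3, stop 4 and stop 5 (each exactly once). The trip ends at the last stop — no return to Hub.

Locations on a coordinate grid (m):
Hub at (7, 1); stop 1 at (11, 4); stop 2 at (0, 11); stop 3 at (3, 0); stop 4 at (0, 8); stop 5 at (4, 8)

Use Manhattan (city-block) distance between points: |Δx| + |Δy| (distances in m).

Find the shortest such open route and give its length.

35 m — the minimum one-way total.

There are 5! = 120 possible orderings.
Hub → stop 1 → stop 2 → stop 3 → stop 4 → stop 5: 7+18+14+11+4 = 54
Hub → stop 1 → stop 2 → stop 3 → stop 5 → stop 4: 7+18+14+9+4 = 52
Hub → stop 1 → stop 2 → stop 4 → stop 3 → stop 5: 7+18+3+11+9 = 48
Hub → stop 1 → stop 2 → stop 4 → stop 5 → stop 3: 7+18+3+4+9 = 41
Hub → stop 1 → stop 2 → stop 5 → stop 3 → stop 4: 7+18+7+9+11 = 52
Hub → stop 1 → stop 2 → stop 5 → stop 4 → stop 3: 7+18+7+4+11 = 47
Hub → stop 1 → stop 3 → stop 2 → stop 4 → stop 5: 7+12+14+3+4 = 40
Hub → stop 1 → stop 3 → stop 2 → stop 5 → stop 4: 7+12+14+7+4 = 44
Hub → stop 1 → stop 3 → stop 4 → stop 2 → stop 5: 7+12+11+3+7 = 40
Hub → stop 1 → stop 3 → stop 4 → stop 5 → stop 2: 7+12+11+4+7 = 41
Hub → stop 1 → stop 3 → stop 5 → stop 2 → stop 4: 7+12+9+7+3 = 38
Hub → stop 1 → stop 3 → stop 5 → stop 4 → stop 2: 7+12+9+4+3 = 35
Hub → stop 1 → stop 4 → stop 2 → stop 3 → stop 5: 7+15+3+14+9 = 48
Hub → stop 1 → stop 4 → stop 2 → stop 5 → stop 3: 7+15+3+7+9 = 41
… (106 more)
The minimum is 35.
One shortest path: Hub → stop 1 → stop 3 → stop 5 → stop 4 → stop 2.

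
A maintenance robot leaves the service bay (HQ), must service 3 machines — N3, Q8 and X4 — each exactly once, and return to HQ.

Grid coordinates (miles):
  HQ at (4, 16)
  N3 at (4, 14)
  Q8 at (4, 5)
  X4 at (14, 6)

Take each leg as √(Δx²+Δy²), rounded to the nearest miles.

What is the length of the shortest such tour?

Minimum total distance: 35 miles.

With 3 stops there are 3!/2 = 3 distinct round trips (a route and its reverse cost the same).
HQ-N3-Q8-X4-HQ: 2+9+10+14 = 35
HQ-N3-X4-Q8-HQ: 2+13+10+11 = 36
HQ-Q8-N3-X4-HQ: 11+9+13+14 = 47
The minimum is 35.
One optimal route: HQ → N3 → Q8 → X4 → HQ (or its reverse).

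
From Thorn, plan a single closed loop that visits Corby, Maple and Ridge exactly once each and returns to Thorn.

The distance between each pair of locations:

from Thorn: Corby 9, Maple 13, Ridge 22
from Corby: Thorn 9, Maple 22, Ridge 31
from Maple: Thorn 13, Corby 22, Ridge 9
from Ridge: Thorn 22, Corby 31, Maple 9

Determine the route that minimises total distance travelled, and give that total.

Minimum total distance: 62.

There are 3 distinct closed tours to check (reversals are equivalent).
Thorn→Corby→Maple→Ridge→Thorn: 9+22+9+22 = 62
Thorn→Corby→Ridge→Maple→Thorn: 9+31+9+13 = 62
Thorn→Maple→Corby→Ridge→Thorn: 13+22+31+22 = 88
The minimum is 62.
One optimal route: Thorn → Corby → Maple → Ridge → Thorn (or its reverse).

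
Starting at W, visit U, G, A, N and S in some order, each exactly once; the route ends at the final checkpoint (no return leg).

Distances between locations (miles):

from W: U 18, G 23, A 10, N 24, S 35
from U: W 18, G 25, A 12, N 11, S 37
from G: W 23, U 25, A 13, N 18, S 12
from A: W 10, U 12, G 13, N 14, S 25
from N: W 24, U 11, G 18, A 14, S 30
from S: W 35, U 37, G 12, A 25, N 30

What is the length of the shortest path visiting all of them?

There are 5! = 120 possible orderings.
W - U - G - A - N - S: 18+25+13+14+30 = 100
W - U - G - A - S - N: 18+25+13+25+30 = 111
W - U - G - N - A - S: 18+25+18+14+25 = 100
W - U - G - N - S - A: 18+25+18+30+25 = 116
W - U - G - S - A - N: 18+25+12+25+14 = 94
W - U - G - S - N - A: 18+25+12+30+14 = 99
W - U - A - G - N - S: 18+12+13+18+30 = 91
W - U - A - G - S - N: 18+12+13+12+30 = 85
W - U - A - N - G - S: 18+12+14+18+12 = 74
W - U - A - N - S - G: 18+12+14+30+12 = 86
W - U - A - S - G - N: 18+12+25+12+18 = 85
W - U - A - S - N - G: 18+12+25+30+18 = 103
W - U - N - G - A - S: 18+11+18+13+25 = 85
W - U - N - G - S - A: 18+11+18+12+25 = 84
… (106 more)
W - A - U - N - G - S: 10+12+11+18+12 = 63  ← best
The minimum is 63.
One shortest path: W → A → U → N → G → S.

Shortest open route: 63 miles.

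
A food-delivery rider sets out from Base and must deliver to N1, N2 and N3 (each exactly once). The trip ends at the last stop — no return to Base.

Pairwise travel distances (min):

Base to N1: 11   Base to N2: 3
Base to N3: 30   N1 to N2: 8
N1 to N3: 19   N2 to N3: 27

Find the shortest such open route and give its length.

30 min — the minimum one-way total.

There are 3! = 6 possible orderings.
Base - N1 - N2 - N3: 11+8+27 = 46
Base - N1 - N3 - N2: 11+19+27 = 57
Base - N2 - N1 - N3: 3+8+19 = 30
Base - N2 - N3 - N1: 3+27+19 = 49
Base - N3 - N1 - N2: 30+19+8 = 57
Base - N3 - N2 - N1: 30+27+8 = 65
The minimum is 30.
One shortest path: Base → N2 → N1 → N3.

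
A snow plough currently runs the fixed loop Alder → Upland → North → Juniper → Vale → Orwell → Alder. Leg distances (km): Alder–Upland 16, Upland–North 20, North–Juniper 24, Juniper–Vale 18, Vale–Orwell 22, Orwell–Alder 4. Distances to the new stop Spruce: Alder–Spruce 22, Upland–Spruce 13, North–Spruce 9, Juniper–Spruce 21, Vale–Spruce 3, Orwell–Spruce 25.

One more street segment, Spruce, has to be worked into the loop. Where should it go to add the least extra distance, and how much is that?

Insertion cost between consecutive stops i–j is d(i,Spruce) + d(Spruce,j) − d(i,j):
  between Alder and Upland: 22 + 13 − 16 = 19
  between Upland and North: 13 + 9 − 20 = 2
  between North and Juniper: 9 + 21 − 24 = 6
  between Juniper and Vale: 21 + 3 − 18 = 6
  between Vale and Orwell: 3 + 25 − 22 = 6
  between Orwell and Alder: 25 + 22 − 4 = 43
Cheapest insertion is between Upland and North, adding 2.
New total = 104 + 2 = 106.

Adding 2 km by placing Spruce on the Upland–North leg.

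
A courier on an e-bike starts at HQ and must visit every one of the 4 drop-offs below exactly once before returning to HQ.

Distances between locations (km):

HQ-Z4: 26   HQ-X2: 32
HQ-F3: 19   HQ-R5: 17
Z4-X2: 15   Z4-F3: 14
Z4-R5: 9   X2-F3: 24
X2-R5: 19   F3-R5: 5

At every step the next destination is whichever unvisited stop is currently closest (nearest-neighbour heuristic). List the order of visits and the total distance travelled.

From HQ: distances to unvisited — R5=17, F3=19, Z4=26, X2=32. Nearest is R5 (17).
From R5: distances to unvisited — F3=5, Z4=9, X2=19. Nearest is F3 (5).
From F3: distances to unvisited — Z4=14, X2=24. Nearest is Z4 (14).
From Z4: distances to unvisited — X2=15. Nearest is X2 (15).
Return X2→HQ: 32.
Total = 17 + 5 + 14 + 15 + 32 = 83.

Nearest-neighbour total = 83 km; route HQ → R5 → F3 → Z4 → X2 → HQ.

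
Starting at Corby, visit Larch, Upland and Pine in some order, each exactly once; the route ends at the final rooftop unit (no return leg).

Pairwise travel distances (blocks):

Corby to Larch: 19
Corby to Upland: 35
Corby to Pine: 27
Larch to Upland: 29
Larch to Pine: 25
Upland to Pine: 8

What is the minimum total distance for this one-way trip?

Shortest open route: 52 blocks.

There are 3! = 6 possible orderings.
Corby - Larch - Upland - Pine: 19+29+8 = 56
Corby - Larch - Pine - Upland: 19+25+8 = 52
Corby - Upland - Larch - Pine: 35+29+25 = 89
Corby - Upland - Pine - Larch: 35+8+25 = 68
Corby - Pine - Larch - Upland: 27+25+29 = 81
Corby - Pine - Upland - Larch: 27+8+29 = 64
The minimum is 52.
One shortest path: Corby → Larch → Pine → Upland.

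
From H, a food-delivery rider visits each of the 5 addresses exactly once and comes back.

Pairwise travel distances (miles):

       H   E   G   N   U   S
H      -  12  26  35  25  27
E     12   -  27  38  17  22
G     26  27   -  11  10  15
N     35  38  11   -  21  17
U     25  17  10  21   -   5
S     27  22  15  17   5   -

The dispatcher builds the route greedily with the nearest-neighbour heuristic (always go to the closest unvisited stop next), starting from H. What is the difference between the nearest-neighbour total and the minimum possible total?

From H: E=12, U=25, G=26, S=27, N=35 → choose E (12).
From E: U=17, S=22, G=27, N=38 → choose U (17).
From U: S=5, G=10, N=21 → choose S (5).
From S: G=15, N=17 → choose G (15).
From G: N=11 → choose N (11).
NN route H → E → U → S → G → N → H costs 95.
Optimal: H → E → U → S → N → G → H costs 88 (by enumerating all 60 distinct tours).
Excess = 95 − 88 = 7.

The nearest-neighbour route is 7 miles longer than optimal.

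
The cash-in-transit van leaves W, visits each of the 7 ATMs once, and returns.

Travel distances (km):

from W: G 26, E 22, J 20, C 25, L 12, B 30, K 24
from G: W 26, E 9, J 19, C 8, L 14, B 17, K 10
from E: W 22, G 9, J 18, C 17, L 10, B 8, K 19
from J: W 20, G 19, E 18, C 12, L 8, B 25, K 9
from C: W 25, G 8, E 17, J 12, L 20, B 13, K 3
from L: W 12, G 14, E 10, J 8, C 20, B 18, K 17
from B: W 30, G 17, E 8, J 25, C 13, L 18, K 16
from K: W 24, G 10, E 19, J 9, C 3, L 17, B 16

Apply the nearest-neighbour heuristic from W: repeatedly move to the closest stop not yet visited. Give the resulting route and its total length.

W → [L:12 / J:20 / E:22 / K:24 / C:25 / G:26 / B:30] → L (12)
L → [J:8 / E:10 / G:14 / K:17 / B:18 / C:20] → J (8)
J → [K:9 / C:12 / E:18 / G:19 / B:25] → K (9)
K → [C:3 / G:10 / B:16 / E:19] → C (3)
C → [G:8 / B:13 / E:17] → G (8)
G → [E:9 / B:17] → E (9)
E → [B:8] → B (8)
Return B→W: 30.
Total = 12 + 8 + 9 + 3 + 8 + 9 + 8 + 30 = 87.

Total distance 87 km via the nearest-neighbour route W → L → J → K → C → G → E → B → W.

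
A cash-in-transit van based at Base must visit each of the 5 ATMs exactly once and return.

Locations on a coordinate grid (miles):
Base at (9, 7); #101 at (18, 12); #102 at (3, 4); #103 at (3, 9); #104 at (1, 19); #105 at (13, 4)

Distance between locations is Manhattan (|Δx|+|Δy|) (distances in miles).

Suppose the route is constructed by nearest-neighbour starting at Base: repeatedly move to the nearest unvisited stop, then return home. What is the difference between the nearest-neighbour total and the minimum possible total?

From Base: #105=7, #103=8, #102=9, #101=14, #104=20 → choose #105 (7).
From #105: #102=10, #101=13, #103=15, #104=27 → choose #102 (10).
From #102: #103=5, #104=17, #101=23 → choose #103 (5).
From #103: #104=12, #101=18 → choose #104 (12).
From #104: #101=24 → choose #101 (24).
NN route Base → #105 → #102 → #103 → #104 → #101 → Base costs 72.
Optimal: Base → #102 → #103 → #104 → #101 → #105 → Base costs 70 (by enumerating all 60 distinct tours).
Excess = 72 − 70 = 2.

Excess over optimum: 2 miles.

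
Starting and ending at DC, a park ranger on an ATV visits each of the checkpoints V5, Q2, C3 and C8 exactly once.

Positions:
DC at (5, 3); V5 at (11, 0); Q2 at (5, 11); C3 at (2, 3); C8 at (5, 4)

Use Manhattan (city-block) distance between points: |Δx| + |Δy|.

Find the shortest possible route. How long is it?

40 — the shortest possible round trip.

There are 12 distinct closed tours to check (reversals are equivalent).
DC-V5-Q2-C3-C8-DC: 9+17+11+4+1 = 42
DC-V5-Q2-C8-C3-DC: 9+17+7+4+3 = 40
DC-V5-C3-Q2-C8-DC: 9+12+11+7+1 = 40
DC-V5-C3-C8-Q2-DC: 9+12+4+7+8 = 40
DC-V5-C8-Q2-C3-DC: 9+10+7+11+3 = 40
DC-V5-C8-C3-Q2-DC: 9+10+4+11+8 = 42
DC-Q2-V5-C3-C8-DC: 8+17+12+4+1 = 42
DC-Q2-V5-C8-C3-DC: 8+17+10+4+3 = 42
DC-Q2-C3-V5-C8-DC: 8+11+12+10+1 = 42
DC-Q2-C8-V5-C3-DC: 8+7+10+12+3 = 40
DC-C3-V5-Q2-C8-DC: 3+12+17+7+1 = 40
DC-C3-Q2-V5-C8-DC: 3+11+17+10+1 = 42
The minimum is 40.
One optimal route: DC → V5 → Q2 → C8 → C3 → DC (or its reverse).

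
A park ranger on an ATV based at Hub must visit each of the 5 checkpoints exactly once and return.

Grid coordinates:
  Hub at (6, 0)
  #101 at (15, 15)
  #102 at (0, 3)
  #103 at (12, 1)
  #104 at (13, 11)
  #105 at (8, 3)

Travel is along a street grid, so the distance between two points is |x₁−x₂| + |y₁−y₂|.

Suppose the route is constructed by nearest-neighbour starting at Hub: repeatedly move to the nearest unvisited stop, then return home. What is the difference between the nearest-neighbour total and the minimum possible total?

4 longer than the optimal tour.

Hub: #105=5, #103=7, #102=9, #104=18, #101=24 ⇒ #105
#105: #103=6, #102=8, #104=13, #101=19 ⇒ #103
#103: #104=11, #102=14, #101=17 ⇒ #104
#104: #101=6, #102=21 ⇒ #101
#101: #102=27 ⇒ #102
NN route Hub → #105 → #103 → #104 → #101 → #102 → Hub costs 64.
Optimal: Hub → #102 → #105 → #101 → #104 → #103 → Hub costs 60 (by enumerating all 60 distinct tours).
Excess = 64 − 60 = 4.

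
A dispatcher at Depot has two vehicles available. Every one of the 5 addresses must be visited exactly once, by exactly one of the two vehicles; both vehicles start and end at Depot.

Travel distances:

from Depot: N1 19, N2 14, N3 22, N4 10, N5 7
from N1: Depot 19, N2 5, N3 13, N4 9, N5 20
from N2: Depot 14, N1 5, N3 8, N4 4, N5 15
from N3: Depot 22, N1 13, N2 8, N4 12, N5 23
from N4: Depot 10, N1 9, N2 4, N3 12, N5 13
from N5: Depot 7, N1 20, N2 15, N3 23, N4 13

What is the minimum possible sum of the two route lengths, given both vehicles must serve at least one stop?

68 — the smallest possible combined total.

There are 2^4 − 1 = 15 ways to divide the 5 stops into two non-empty groups. For each, the best each vehicle can do is its own shortest tour through its group:
  {N1} + {N2, N3, N4, N5}: 38 + 52 = 90
  {N2} + {N1, N3, N4, N5}: 28 + 62 = 90
  {N1, N2} + {N3, N4, N5}: 38 + 52 = 90
  {N3} + {N1, N2, N4, N5}: 44 + 46 = 90
  {N1, N3} + {N2, N4, N5}: 54 + 36 = 90
  {N2, N3} + {N1, N4, N5}: 44 + 46 = 90
  … (15 splits in total)
  {N1, N2, N3, N4} + {N5}: 54 + 14 = 68  ← best
Best: vehicle 1 Depot → N1 → N2 → N3 → N4 → Depot = 54; vehicle 2 Depot → N5 → Depot = 14; combined 68.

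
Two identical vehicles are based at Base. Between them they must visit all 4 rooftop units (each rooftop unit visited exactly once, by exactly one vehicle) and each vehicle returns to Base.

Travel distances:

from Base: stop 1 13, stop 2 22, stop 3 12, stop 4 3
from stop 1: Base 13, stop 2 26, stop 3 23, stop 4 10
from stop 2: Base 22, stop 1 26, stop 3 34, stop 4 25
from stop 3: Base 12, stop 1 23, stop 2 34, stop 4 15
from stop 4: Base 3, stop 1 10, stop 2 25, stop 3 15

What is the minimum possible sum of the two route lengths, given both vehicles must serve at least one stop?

Minimum combined distance: 85.

Try each way of splitting the stops between the two vehicles (each non-empty) and, for each split, find the best tour for each vehicle:
  {stop 1} + {stop 2, stop 3, stop 4}: 26 + 74 = 100
  {stop 2} + {stop 1, stop 3, stop 4}: 44 + 48 = 92
  {stop 1, stop 2} + {stop 3, stop 4}: 61 + 30 = 91
  {stop 3} + {stop 1, stop 2, stop 4}: 24 + 61 = 85
  {stop 1, stop 3} + {stop 2, stop 4}: 48 + 50 = 98
  {stop 2, stop 3} + {stop 1, stop 4}: 68 + 26 = 94
  … (7 splits in total)
Best: vehicle 1 Base → stop 3 → Base = 24; vehicle 2 Base → stop 2 → stop 1 → stop 4 → Base = 61; combined 85.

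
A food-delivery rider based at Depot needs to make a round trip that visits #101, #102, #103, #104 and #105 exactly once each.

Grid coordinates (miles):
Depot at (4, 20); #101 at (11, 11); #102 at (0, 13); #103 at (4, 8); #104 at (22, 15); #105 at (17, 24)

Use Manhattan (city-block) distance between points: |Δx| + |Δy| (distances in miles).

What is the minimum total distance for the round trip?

Depot-#101-#102-#103-#104-#105-Depot: 16+13+9+25+14+17 = 94
Depot-#101-#102-#103-#105-#104-Depot: 16+13+9+29+14+23 = 104
Depot-#101-#102-#104-#103-#105-Depot: 16+13+24+25+29+17 = 124
Depot-#101-#102-#104-#105-#103-Depot: 16+13+24+14+29+12 = 108
Depot-#101-#102-#105-#103-#104-Depot: 16+13+28+29+25+23 = 134
Depot-#101-#102-#105-#104-#103-Depot: 16+13+28+14+25+12 = 108
Depot-#101-#103-#102-#104-#105-Depot: 16+10+9+24+14+17 = 90
Depot-#101-#103-#102-#105-#104-Depot: 16+10+9+28+14+23 = 100
Depot-#101-#103-#104-#102-#105-Depot: 16+10+25+24+28+17 = 120
Depot-#101-#103-#104-#105-#102-Depot: 16+10+25+14+28+11 = 104
Depot-#101-#103-#105-#102-#104-Depot: 16+10+29+28+24+23 = 130
Depot-#101-#103-#105-#104-#102-Depot: 16+10+29+14+24+11 = 104
Depot-#101-#104-#102-#103-#105-Depot: 16+15+24+9+29+17 = 110
Depot-#101-#104-#102-#105-#103-Depot: 16+15+24+28+29+12 = 124
… (46 more)
Depot-#102-#103-#101-#104-#105-Depot: 11+9+10+15+14+17 = 76  ← best
The minimum is 76.
One optimal route: Depot → #102 → #103 → #101 → #104 → #105 → Depot (or its reverse).

Shortest round trip = 76 miles.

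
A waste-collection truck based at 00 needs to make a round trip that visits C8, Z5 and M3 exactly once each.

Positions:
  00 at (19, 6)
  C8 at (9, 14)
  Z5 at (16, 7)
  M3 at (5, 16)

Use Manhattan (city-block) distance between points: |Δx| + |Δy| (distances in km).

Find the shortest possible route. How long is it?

With 3 stops there are 3!/2 = 3 distinct round trips (a route and its reverse cost the same).
00 - C8 - Z5 - M3 - 00: 18+14+20+24 = 76
00 - C8 - M3 - Z5 - 00: 18+6+20+4 = 48
00 - Z5 - C8 - M3 - 00: 4+14+6+24 = 48
The minimum is 48.
One optimal route: 00 → C8 → M3 → Z5 → 00 (or its reverse).

Minimum total distance: 48 km.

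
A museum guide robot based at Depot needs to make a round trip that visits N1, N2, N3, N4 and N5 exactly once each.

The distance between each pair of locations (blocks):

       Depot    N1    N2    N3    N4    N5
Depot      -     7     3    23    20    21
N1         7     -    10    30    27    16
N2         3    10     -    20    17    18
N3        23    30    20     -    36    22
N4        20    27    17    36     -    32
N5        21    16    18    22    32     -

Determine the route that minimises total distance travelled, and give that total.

Shortest round trip = 101 blocks.

Depot - N1 - N2 - N3 - N4 - N5 - Depot: 7+10+20+36+32+21 = 126
Depot - N1 - N2 - N3 - N5 - N4 - Depot: 7+10+20+22+32+20 = 111
Depot - N1 - N2 - N4 - N3 - N5 - Depot: 7+10+17+36+22+21 = 113
Depot - N1 - N2 - N4 - N5 - N3 - Depot: 7+10+17+32+22+23 = 111
Depot - N1 - N2 - N5 - N3 - N4 - Depot: 7+10+18+22+36+20 = 113
Depot - N1 - N2 - N5 - N4 - N3 - Depot: 7+10+18+32+36+23 = 126
Depot - N1 - N3 - N2 - N4 - N5 - Depot: 7+30+20+17+32+21 = 127
Depot - N1 - N3 - N2 - N5 - N4 - Depot: 7+30+20+18+32+20 = 127
Depot - N1 - N3 - N4 - N2 - N5 - Depot: 7+30+36+17+18+21 = 129
Depot - N1 - N3 - N4 - N5 - N2 - Depot: 7+30+36+32+18+3 = 126
Depot - N1 - N3 - N5 - N2 - N4 - Depot: 7+30+22+18+17+20 = 114
Depot - N1 - N3 - N5 - N4 - N2 - Depot: 7+30+22+32+17+3 = 111
Depot - N1 - N4 - N2 - N3 - N5 - Depot: 7+27+17+20+22+21 = 114
Depot - N1 - N4 - N2 - N5 - N3 - Depot: 7+27+17+18+22+23 = 114
… (46 more)
Depot - N1 - N5 - N3 - N4 - N2 - Depot: 7+16+22+36+17+3 = 101  ← best
The minimum is 101.
One optimal route: Depot → N1 → N5 → N3 → N4 → N2 → Depot (or its reverse).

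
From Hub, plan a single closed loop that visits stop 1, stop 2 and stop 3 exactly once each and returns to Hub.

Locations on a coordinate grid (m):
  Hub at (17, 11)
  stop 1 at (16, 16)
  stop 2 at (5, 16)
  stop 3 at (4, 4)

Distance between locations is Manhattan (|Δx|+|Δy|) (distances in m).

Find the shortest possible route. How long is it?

Shortest round trip = 50 m.

Hub - stop 1 - stop 2 - stop 3 - Hub: 6+11+13+20 = 50
Hub - stop 1 - stop 3 - stop 2 - Hub: 6+24+13+17 = 60
Hub - stop 2 - stop 1 - stop 3 - Hub: 17+11+24+20 = 72
The minimum is 50.
One optimal route: Hub → stop 1 → stop 2 → stop 3 → Hub (or its reverse).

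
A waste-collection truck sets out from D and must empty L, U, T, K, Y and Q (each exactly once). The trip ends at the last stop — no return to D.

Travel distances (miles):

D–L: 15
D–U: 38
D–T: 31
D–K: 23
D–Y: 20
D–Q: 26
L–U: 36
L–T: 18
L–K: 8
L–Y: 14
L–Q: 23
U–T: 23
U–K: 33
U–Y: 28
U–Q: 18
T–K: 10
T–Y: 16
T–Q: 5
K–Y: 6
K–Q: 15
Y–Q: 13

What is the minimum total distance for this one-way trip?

Shortest open route: 68 miles.

There are 6! = 720 possible orderings.
D→L→U→T→K→Y→Q: 15+36+23+10+6+13 = 103
D→L→U→T→K→Q→Y: 15+36+23+10+15+13 = 112
D→L→U→T→Y→K→Q: 15+36+23+16+6+15 = 111
D→L→U→T→Y→Q→K: 15+36+23+16+13+15 = 118
D→L→U→T→Q→K→Y: 15+36+23+5+15+6 = 100
D→L→U→T→Q→Y→K: 15+36+23+5+13+6 = 98
D→L→U→K→T→Y→Q: 15+36+33+10+16+13 = 123
D→L→U→K→T→Q→Y: 15+36+33+10+5+13 = 112
… (712 more)
D→L→K→Y→T→Q→U: 15+8+6+16+5+18 = 68  ← best
The minimum is 68.
One shortest path: D → L → K → Y → T → Q → U.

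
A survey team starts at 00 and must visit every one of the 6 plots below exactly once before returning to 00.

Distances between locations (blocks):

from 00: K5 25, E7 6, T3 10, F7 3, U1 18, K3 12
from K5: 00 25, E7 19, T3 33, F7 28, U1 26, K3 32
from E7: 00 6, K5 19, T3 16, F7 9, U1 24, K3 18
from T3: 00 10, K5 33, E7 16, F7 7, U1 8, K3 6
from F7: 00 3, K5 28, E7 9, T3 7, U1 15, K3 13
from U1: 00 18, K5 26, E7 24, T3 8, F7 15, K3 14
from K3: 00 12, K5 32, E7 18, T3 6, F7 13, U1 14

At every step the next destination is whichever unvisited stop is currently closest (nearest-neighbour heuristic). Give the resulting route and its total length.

Total distance 98 blocks via the nearest-neighbour route 00 → F7 → T3 → K3 → U1 → E7 → K5 → 00.

At 00 the remaining stops are F7 3, E7 6, T3 10, K3 12, U1 18, K5 25; go to F7.
At F7 the remaining stops are T3 7, E7 9, K3 13, U1 15, K5 28; go to T3.
At T3 the remaining stops are K3 6, U1 8, E7 16, K5 33; go to K3.
At K3 the remaining stops are U1 14, E7 18, K5 32; go to U1.
At U1 the remaining stops are E7 24, K5 26; go to E7.
At E7 the remaining stops are K5 19; go to K5.
Return K5→00: 25.
Total = 3 + 7 + 6 + 14 + 24 + 19 + 25 = 98.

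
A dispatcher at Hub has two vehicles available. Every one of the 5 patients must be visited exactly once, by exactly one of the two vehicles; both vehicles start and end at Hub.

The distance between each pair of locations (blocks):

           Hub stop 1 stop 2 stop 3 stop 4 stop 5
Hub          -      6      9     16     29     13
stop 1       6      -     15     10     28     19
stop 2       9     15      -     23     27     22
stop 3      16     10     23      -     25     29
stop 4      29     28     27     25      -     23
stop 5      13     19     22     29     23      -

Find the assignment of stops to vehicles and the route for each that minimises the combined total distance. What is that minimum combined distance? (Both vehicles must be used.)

Check every non-empty split of the stops between the two vehicles; for each half take its own optimal tour:
  {stop 1} + {stop 2, stop 3, stop 4, stop 5}: 12 + 93 = 105
  {stop 2} + {stop 1, stop 3, stop 4, stop 5}: 18 + 77 = 95
  {stop 1, stop 2} + {stop 3, stop 4, stop 5}: 30 + 77 = 107
  {stop 3} + {stop 1, stop 2, stop 4, stop 5}: 32 + 84 = 116
  {stop 1, stop 3} + {stop 2, stop 4, stop 5}: 32 + 72 = 104
  {stop 2, stop 3} + {stop 1, stop 4, stop 5}: 48 + 70 = 118
  … (15 splits in total)
Best: vehicle 1 Hub → stop 2 → Hub = 18; vehicle 2 Hub → stop 1 → stop 3 → stop 4 → stop 5 → Hub = 77; combined 95.

Minimum combined distance: 95 blocks.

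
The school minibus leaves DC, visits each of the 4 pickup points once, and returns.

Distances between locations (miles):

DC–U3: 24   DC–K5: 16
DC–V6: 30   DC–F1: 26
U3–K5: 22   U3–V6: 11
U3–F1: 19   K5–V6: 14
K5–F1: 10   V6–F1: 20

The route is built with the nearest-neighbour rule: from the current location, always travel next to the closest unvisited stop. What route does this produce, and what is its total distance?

DC → [K5:16 / U3:24 / F1:26 / V6:30] → K5 (16)
K5 → [F1:10 / V6:14 / U3:22] → F1 (10)
F1 → [U3:19 / V6:20] → U3 (19)
U3 → [V6:11] → V6 (11)
Return V6→DC: 30.
Total = 16 + 10 + 19 + 11 + 30 = 86.

86 miles along DC → K5 → F1 → U3 → V6 → DC.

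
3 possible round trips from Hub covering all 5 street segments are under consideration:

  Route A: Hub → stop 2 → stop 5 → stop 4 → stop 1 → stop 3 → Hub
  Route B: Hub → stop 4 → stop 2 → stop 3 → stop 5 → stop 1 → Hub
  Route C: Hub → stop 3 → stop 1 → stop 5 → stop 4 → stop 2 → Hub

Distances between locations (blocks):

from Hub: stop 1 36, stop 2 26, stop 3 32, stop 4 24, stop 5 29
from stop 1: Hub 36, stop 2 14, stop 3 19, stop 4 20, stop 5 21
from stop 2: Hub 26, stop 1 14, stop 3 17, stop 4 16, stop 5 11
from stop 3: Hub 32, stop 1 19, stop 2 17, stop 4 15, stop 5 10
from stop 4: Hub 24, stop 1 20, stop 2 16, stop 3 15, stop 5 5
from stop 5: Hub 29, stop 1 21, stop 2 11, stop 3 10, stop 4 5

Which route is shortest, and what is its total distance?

Route A: 26 + 11 + 5 + 20 + 19 + 32 = 113
Route B: 24 + 16 + 17 + 10 + 21 + 36 = 124
Route C: 32 + 19 + 21 + 5 + 16 + 26 = 119

113 blocks — Route A is the shortest.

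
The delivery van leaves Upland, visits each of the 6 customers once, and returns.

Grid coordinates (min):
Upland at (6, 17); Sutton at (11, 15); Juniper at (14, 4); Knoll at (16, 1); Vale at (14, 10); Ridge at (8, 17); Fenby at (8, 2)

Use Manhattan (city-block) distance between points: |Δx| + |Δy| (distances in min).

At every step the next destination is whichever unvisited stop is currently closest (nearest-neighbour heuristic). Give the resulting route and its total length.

From Upland: distances to unvisited — Ridge=2, Sutton=7, Vale=15, Fenby=17, Juniper=21, Knoll=26. Nearest is Ridge (2).
From Ridge: distances to unvisited — Sutton=5, Vale=13, Fenby=15, Juniper=19, Knoll=24. Nearest is Sutton (5).
From Sutton: distances to unvisited — Vale=8, Juniper=14, Fenby=16, Knoll=19. Nearest is Vale (8).
From Vale: distances to unvisited — Juniper=6, Knoll=11, Fenby=14. Nearest is Juniper (6).
From Juniper: distances to unvisited — Knoll=5, Fenby=8. Nearest is Knoll (5).
From Knoll: distances to unvisited — Fenby=9. Nearest is Fenby (9).
Return Fenby→Upland: 17.
Total = 2 + 5 + 8 + 6 + 5 + 9 + 17 = 52.

Nearest-neighbour total = 52 min; route Upland → Ridge → Sutton → Vale → Juniper → Knoll → Fenby → Upland.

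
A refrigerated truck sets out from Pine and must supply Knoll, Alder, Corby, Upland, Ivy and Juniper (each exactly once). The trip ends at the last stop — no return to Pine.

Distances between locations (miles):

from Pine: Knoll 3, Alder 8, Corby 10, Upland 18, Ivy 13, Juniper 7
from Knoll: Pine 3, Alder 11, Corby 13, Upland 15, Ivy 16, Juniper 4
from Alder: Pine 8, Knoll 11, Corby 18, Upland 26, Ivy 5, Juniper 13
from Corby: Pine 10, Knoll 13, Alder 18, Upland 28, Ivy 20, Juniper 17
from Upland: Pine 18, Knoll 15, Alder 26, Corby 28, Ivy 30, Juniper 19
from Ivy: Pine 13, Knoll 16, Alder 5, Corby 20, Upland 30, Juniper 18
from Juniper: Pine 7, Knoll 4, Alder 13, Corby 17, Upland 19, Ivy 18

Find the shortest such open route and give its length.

There are 6! = 720 possible orderings.
Pine - Knoll - Alder - Corby - Upland - Ivy - Juniper: 3+11+18+28+30+18 = 108
Pine - Knoll - Alder - Corby - Upland - Juniper - Ivy: 3+11+18+28+19+18 = 97
Pine - Knoll - Alder - Corby - Ivy - Upland - Juniper: 3+11+18+20+30+19 = 101
Pine - Knoll - Alder - Corby - Ivy - Juniper - Upland: 3+11+18+20+18+19 = 89
Pine - Knoll - Alder - Corby - Juniper - Upland - Ivy: 3+11+18+17+19+30 = 98
Pine - Knoll - Alder - Corby - Juniper - Ivy - Upland: 3+11+18+17+18+30 = 97
Pine - Knoll - Alder - Upland - Corby - Ivy - Juniper: 3+11+26+28+20+18 = 106
Pine - Knoll - Alder - Upland - Corby - Juniper - Ivy: 3+11+26+28+17+18 = 103
… (712 more)
Pine - Corby - Ivy - Alder - Juniper - Knoll - Upland: 10+20+5+13+4+15 = 67  ← best
The minimum is 67.
One shortest path: Pine → Corby → Ivy → Alder → Juniper → Knoll → Upland.

67 miles — the minimum one-way total.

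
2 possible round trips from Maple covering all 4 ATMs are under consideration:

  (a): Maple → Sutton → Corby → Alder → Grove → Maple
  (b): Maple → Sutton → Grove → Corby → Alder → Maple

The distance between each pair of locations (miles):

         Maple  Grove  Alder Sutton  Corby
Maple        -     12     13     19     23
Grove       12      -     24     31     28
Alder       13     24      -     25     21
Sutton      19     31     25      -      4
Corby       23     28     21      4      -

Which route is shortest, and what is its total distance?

80 miles — (a) is the shortest.

(a): 19 + 4 + 21 + 24 + 12 = 80
(b): 19 + 31 + 28 + 21 + 13 = 112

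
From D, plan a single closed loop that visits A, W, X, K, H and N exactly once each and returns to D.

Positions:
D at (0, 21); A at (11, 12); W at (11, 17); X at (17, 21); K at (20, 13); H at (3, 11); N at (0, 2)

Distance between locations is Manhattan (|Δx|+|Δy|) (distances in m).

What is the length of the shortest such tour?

Minimum total distance: 86 m.

There are 360 distinct closed tours to check (reversals are equivalent).
D→A→W→X→K→H→N→D: 20+5+10+11+19+12+19 = 96
D→A→W→X→K→N→H→D: 20+5+10+11+31+12+13 = 102
D→A→W→X→H→K→N→D: 20+5+10+24+19+31+19 = 128
D→A→W→X→H→N→K→D: 20+5+10+24+12+31+28 = 130
D→A→W→X→N→K→H→D: 20+5+10+36+31+19+13 = 134
D→A→W→X→N→H→K→D: 20+5+10+36+12+19+28 = 130
D→A→W→K→X→H→N→D: 20+5+13+11+24+12+19 = 104
D→A→W→K→X→N→H→D: 20+5+13+11+36+12+13 = 110
… (352 more)
D→W→X→K→A→H→N→D: 15+10+11+10+9+12+19 = 86  ← best
The minimum is 86.
One optimal route: D → W → X → K → A → H → N → D (or its reverse).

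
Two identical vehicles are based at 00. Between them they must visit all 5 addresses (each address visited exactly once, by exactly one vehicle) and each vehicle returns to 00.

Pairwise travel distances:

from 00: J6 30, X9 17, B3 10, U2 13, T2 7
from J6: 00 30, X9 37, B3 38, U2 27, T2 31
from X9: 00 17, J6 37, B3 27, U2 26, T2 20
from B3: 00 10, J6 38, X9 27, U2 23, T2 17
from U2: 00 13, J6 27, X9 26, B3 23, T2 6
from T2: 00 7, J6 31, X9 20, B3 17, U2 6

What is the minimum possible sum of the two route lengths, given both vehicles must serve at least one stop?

There are 2^4 − 1 = 15 ways to divide the 5 stops into two non-empty groups. For each, the best each vehicle can do is its own shortest tour through its group:
  {J6} + {X9, B3, U2, T2}: 60 + 76 = 136
  {X9} + {J6, B3, U2, T2}: 34 + 88 = 122
  {J6, X9} + {B3, U2, T2}: 84 + 46 = 130
  {B3} + {J6, X9, U2, T2}: 20 + 94 = 114
  {J6, B3} + {X9, U2, T2}: 78 + 56 = 134
  {X9, B3} + {J6, U2, T2}: 54 + 70 = 124
  … (15 splits in total)
Best: vehicle 1 00 → B3 → 00 = 20; vehicle 2 00 → X9 → J6 → U2 → T2 → 00 = 94; combined 114.

Minimum combined distance: 114.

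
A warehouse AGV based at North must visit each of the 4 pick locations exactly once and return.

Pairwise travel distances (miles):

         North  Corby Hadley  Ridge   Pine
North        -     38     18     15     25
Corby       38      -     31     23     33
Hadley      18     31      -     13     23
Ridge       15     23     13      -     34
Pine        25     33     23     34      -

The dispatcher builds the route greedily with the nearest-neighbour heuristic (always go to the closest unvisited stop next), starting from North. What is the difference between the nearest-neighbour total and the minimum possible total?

From North: Ridge=15, Hadley=18, Pine=25, Corby=38 → choose Ridge (15).
From Ridge: Hadley=13, Corby=23, Pine=34 → choose Hadley (13).
From Hadley: Pine=23, Corby=31 → choose Pine (23).
From Pine: Corby=33 → choose Corby (33).
NN route North → Ridge → Hadley → Pine → Corby → North costs 122.
Optimal: North → Hadley → Ridge → Corby → Pine → North costs 112 (by enumerating all 12 distinct tours).
Excess = 122 − 112 = 10.

Excess over optimum: 10 miles.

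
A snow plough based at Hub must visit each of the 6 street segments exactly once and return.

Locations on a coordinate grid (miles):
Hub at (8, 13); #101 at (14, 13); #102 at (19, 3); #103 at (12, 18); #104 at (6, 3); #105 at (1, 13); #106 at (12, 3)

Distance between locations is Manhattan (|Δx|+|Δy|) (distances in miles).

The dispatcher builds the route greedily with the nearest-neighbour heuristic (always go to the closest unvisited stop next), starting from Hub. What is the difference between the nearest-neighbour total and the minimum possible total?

Hub: #101=6, #105=7, #103=9, #104=12, #106=14, #102=21 ⇒ #101
#101: #103=7, #106=12, #105=13, #102=15, #104=18 ⇒ #103
#103: #106=15, #105=16, #104=21, #102=22 ⇒ #106
#106: #104=6, #102=7, #105=21 ⇒ #104
#104: #102=13, #105=15 ⇒ #102
#102: #105=28 ⇒ #105
NN route Hub → #101 → #103 → #106 → #104 → #102 → #105 → Hub costs 82.
Optimal: Hub → #103 → #101 → #102 → #106 → #104 → #105 → Hub costs 66 (by enumerating all 360 distinct tours).
Excess = 82 − 66 = 16.

The nearest-neighbour route is 16 miles longer than optimal.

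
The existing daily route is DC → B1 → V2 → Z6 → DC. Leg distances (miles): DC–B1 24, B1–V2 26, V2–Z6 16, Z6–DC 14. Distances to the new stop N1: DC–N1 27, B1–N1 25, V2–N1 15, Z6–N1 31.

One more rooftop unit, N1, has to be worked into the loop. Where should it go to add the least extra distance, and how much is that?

Insertion cost between consecutive stops i–j is d(i,N1) + d(N1,j) − d(i,j):
  between DC and B1: 27 + 25 − 24 = 28
  between B1 and V2: 25 + 15 − 26 = 14
  between V2 and Z6: 15 + 31 − 16 = 30
  between Z6 and DC: 31 + 27 − 14 = 44
Cheapest insertion is between B1 and V2, adding 14.
New total = 80 + 14 = 94.

Adding 14 miles by placing N1 on the B1–V2 leg.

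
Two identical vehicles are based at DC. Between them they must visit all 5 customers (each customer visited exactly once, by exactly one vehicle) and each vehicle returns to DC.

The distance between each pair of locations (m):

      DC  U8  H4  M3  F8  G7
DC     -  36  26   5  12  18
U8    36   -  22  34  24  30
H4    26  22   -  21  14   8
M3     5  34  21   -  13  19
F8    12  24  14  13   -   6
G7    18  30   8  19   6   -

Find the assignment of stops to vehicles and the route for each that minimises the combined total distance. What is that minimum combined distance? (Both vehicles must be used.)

Minimum combined distance: 94 m.

There are 2^4 − 1 = 15 ways to divide the 5 stops into two non-empty groups. For each, the best each vehicle can do is its own shortest tour through its group:
  {U8} + {H4, M3, F8, G7}: 72 + 52 = 124
  {H4} + {U8, M3, F8, G7}: 52 + 87 = 139
  {U8, H4} + {M3, F8, G7}: 84 + 42 = 126
  {M3} + {U8, H4, F8, G7}: 10 + 84 = 94
  {U8, M3} + {H4, F8, G7}: 75 + 52 = 127
  {H4, M3} + {U8, F8, G7}: 52 + 84 = 136
  … (15 splits in total)
Best: vehicle 1 DC → M3 → DC = 10; vehicle 2 DC → U8 → H4 → G7 → F8 → DC = 84; combined 94.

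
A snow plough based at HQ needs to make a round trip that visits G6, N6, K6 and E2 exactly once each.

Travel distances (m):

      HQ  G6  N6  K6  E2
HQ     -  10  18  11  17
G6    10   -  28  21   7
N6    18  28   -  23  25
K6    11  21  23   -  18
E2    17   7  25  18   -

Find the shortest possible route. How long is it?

76 m — the shortest possible round trip.

With 4 stops there are 4!/2 = 12 distinct round trips (a route and its reverse cost the same).
HQ-G6-N6-K6-E2-HQ: 10+28+23+18+17 = 96
HQ-G6-N6-E2-K6-HQ: 10+28+25+18+11 = 92
HQ-G6-K6-N6-E2-HQ: 10+21+23+25+17 = 96
HQ-G6-K6-E2-N6-HQ: 10+21+18+25+18 = 92
HQ-G6-E2-N6-K6-HQ: 10+7+25+23+11 = 76
HQ-G6-E2-K6-N6-HQ: 10+7+18+23+18 = 76
HQ-N6-G6-K6-E2-HQ: 18+28+21+18+17 = 102
HQ-N6-G6-E2-K6-HQ: 18+28+7+18+11 = 82
HQ-N6-K6-G6-E2-HQ: 18+23+21+7+17 = 86
HQ-N6-E2-G6-K6-HQ: 18+25+7+21+11 = 82
HQ-K6-G6-N6-E2-HQ: 11+21+28+25+17 = 102
HQ-K6-N6-G6-E2-HQ: 11+23+28+7+17 = 86
The minimum is 76.
One optimal route: HQ → G6 → E2 → N6 → K6 → HQ (or its reverse).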